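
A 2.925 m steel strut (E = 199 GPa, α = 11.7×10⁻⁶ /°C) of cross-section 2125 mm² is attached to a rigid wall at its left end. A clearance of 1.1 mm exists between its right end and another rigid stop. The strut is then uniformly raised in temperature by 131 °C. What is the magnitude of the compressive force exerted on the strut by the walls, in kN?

P ≈ 489 kN

Free thermal elongation = αΔT L = 11.7×10⁻⁶ × 131 × 2925 = 4.483 mm.
This exceeds the 1.1 mm gap, so the wall pushes back. The portion of expansion that must be recovered elastically is δ_free − gap = 4.483 − 1.1 = 3.383 mm.
That suppressed elongation corresponds to σ = E·Δ/L = 199×10³ × 3.383/2925 = 230.2 MPa.
Force on the wall = σA = 230.2 × 2125 mm² = 489.1 kN.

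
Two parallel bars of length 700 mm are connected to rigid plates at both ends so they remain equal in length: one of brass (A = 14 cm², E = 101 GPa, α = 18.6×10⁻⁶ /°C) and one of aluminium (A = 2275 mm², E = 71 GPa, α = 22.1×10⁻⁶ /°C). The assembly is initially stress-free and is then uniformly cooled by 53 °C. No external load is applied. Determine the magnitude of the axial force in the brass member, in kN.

Both members must finish at the same length. With the larger α, the aluminium tends to over-contract; the plates restrain it, putting the aluminium in tension and the brass in compression. With no external load the two internal forces are equal and opposite, magnitude P.
Compatibility of the two members (thermal + elastic change equal): (α₁ − α₂)ΔT = P·[1/(A₁E₁) + 1/(A₂E₂)].
|α₁ − α₂|·ΔT = 3.5×10⁻⁶ × 53 = 0.0001855.
1/(A₁E₁) + 1/(A₂E₂) = 1/(1400×101×10³) + 1/(2275×71×10³) = 1.326×10⁻⁸ N⁻¹.
P = 0.0001855 / 1.326×10⁻⁸ = 13990 N = 13.99 kN.

P ≈ 14 kN (compressive in the brass)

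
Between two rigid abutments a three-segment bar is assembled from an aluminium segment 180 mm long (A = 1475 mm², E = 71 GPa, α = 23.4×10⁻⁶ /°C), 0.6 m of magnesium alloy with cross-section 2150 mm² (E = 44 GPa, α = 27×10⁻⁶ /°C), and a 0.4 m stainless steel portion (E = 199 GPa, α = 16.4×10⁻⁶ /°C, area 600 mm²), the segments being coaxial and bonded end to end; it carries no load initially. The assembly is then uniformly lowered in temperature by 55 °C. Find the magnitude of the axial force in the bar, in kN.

Free thermal contraction of the whole bar: Σ αᵢΔT Lᵢ = 23.4×10⁻⁶×55×180 + 27×10⁻⁶×55×600 + 16.4×10⁻⁶×55×400 = 1.483 mm.
Since the ends are fixed, an axial force P builds up, equal in every segment, with P · Σ Lᵢ/(AᵢEᵢ) = δ_free.
Σ Lᵢ/(AᵢEᵢ) = 180/(1475×71×10³) + 600/(2150×44×10³) + 400/(600×199×10³) = 1.141×10⁻⁵ mm/N.
So P = 1.483 / 1.141×10⁻⁵ = 130 kN, tensile.

P ≈ 130 kN (tensile)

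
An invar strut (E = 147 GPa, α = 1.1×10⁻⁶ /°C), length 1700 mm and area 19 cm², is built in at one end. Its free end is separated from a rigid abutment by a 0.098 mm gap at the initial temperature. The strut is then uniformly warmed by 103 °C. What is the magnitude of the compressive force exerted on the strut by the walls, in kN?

P ≈ 15.5 kN

Unrestrained expansion: δ_free = αΔT L = 1.1×10⁻⁶ × 103 × 1700 = 0.1926 mm.
This exceeds the 0.098 mm gap, so the wall pushes back. The portion of expansion that must be recovered elastically is δ_free − gap = 0.1926 − 0.098 = 0.09461 mm.
Compatibility: PL/(AE) = 0.09461 mm, so σ = P/A = E × (0.09461/1700) = 8.181 MPa.
P = σA = 8.181 × 1900 = 15.54 kN.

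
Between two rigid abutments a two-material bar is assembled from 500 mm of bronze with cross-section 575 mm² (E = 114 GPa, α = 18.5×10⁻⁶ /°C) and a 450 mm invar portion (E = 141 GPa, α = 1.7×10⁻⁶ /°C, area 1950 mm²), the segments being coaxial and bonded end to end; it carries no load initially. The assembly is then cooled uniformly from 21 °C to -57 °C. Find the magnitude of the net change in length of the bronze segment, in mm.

|ΔL| ≈ 0.0783 mm

Free thermal contraction of the whole bar: Σ αᵢΔT Lᵢ = 18.5×10⁻⁶×78×500 + 1.7×10⁻⁶×78×450 = 0.7812 mm.
The walls prevent any net length change, so an axial force P (same in every segment) develops. Compatibility: P · Σ Lᵢ/(AᵢEᵢ) = δ_free.
The series flexibility is Σ Lᵢ/(AᵢEᵢ) = 500/(575×114×10³) + 450/(1950×141×10³) = 9.264×10⁻⁶ mm/N.
Hence P = δ_free / Σ(L/AE) = 0.7812/9.264×10⁻⁶ = 84.32 kN (tensile).
For the bronze segment, free thermal change = 18.5×10⁻⁶×78×500 = 0.7215 mm and elastic change from P = 84320×500/(575×114×10³) = 0.6432 mm; these oppose, so the net change is 0.0783 mm (segment shortens).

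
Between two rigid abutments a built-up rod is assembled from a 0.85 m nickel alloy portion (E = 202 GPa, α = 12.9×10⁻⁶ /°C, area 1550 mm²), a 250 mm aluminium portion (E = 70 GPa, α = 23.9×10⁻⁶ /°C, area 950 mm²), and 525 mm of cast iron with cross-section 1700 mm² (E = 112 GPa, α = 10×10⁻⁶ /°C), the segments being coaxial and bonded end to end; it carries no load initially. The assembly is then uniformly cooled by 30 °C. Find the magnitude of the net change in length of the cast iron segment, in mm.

With the walls removed the bar would change length by δ_free = Σ αᵢΔT Lᵢ = 12.9×10⁻⁶×30×850 + 23.9×10⁻⁶×30×250 + 10×10⁻⁶×30×525 = 0.6657 mm.
The rigid supports impose zero overall length change; the single axial force P common to all segments must satisfy P Σ Lᵢ/(AᵢEᵢ) = δ_free.
The series flexibility is Σ Lᵢ/(AᵢEᵢ) = 850/(1550×202×10³) + 250/(950×70×10³) + 525/(1700×112×10³) = 9.232×10⁻⁶ mm/N.
P = 0.6657 / 9.232×10⁻⁶ = 72110 N = 72.11 kN, tensile.
For the cast iron segment, free thermal change = 10×10⁻⁶×30×525 = 0.1575 mm and elastic change from P = 72110×525/(1700×112×10³) = 0.1988 mm; these oppose, so the net change is 0.0413 mm (segment lengthens).

|ΔL| ≈ 0.0413 mm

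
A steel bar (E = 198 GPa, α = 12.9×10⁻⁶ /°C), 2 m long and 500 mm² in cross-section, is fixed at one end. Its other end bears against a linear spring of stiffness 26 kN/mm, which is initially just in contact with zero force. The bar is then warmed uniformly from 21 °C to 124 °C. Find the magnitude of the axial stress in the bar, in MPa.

σ ≈ 90.6 MPa (compressive)

If the spring were absent the bar would lengthen by αΔT L = 12.9×10⁻⁶ × 103 × 2000 = 2.657 mm.
With a force P in the spring, the elastic change of the bar is PL/(AE) and that of the spring is P/k; compatibility requires their sum to equal δ_free.
P [ L/(AE) + 1/k ] = δ_free → P [ 2000/(500×198×10³) + 1/(26×10³) ] = 2.657.
P = 2.657 / 5.866×10⁻⁵ = 45300 N.
σ = P/A = 45300/500 = 90.6 MPa.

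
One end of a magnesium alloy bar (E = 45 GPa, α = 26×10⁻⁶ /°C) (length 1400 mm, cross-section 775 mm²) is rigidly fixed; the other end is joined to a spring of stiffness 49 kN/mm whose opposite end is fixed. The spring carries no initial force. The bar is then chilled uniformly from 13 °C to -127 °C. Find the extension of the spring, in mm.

Free thermal contraction: δ_free = αΔT L = 26×10⁻⁶ × 140 × 1400 = 5.096 mm.
With a force P in the spring, the elastic change of the bar is PL/(AE) and that of the spring is P/k; compatibility requires their sum to equal δ_free.
So P = δ_free / [L/(AE) + 1/k] = 5.096 / [ 1400/(775×45×10³) + 1/(49×10³) ].
P = 5.096 / 6.055×10⁻⁵ = 84160 N.
Spring extension = P/k = 84160/(49×10³) = 1.718 mm.

δ ≈ 1.72 mm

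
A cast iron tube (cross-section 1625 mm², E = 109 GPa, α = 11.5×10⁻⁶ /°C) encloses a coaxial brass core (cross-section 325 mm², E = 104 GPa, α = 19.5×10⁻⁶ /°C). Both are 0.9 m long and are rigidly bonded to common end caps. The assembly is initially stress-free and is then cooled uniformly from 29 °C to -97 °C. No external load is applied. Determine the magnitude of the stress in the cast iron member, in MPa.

σ ≈ 17.6 MPa (compressive)

Both members must finish at the same length. With the larger α, the brass tends to over-contract; the plates restrain it, putting the brass in tension and the cast iron in compression. With no external load the two internal forces are equal and opposite, magnitude P.
Compatibility of the two members (thermal + elastic change equal): (α₁ − α₂)ΔT = P·[1/(A₁E₁) + 1/(A₂E₂)].
|α₁ − α₂|·ΔT = 8×10⁻⁶ × 126 = 0.001008.
1/(A₁E₁) + 1/(A₂E₂) = 1/(1625×109×10³) + 1/(325×104×10³) = 3.523×10⁻⁸ N⁻¹.
P = 0.001008 / 3.523×10⁻⁸ = 28610 N = 28.61 kN.
σ_{cast iron} = P/A₁ = 28610/1625 = 17.61 MPa, compressive.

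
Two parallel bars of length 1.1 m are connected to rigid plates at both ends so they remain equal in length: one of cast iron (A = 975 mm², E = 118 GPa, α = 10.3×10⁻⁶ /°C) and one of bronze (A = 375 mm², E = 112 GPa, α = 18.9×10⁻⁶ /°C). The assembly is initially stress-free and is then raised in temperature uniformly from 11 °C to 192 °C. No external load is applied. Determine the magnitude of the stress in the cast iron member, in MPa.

σ ≈ 49.1 MPa (tensile)

The bronze has the larger α, so on heating it would change length more than the cast iron if both were free. The rigid plates force a common final length, so the bronze is put into compression and the cast iron into tension, with equal and opposite forces P (no external load).
Equating the net (thermal + elastic) strains gives |α₁ − α₂|·ΔT = P·[1/(A₁E₁) + 1/(A₂E₂)].
|α₁ − α₂|·ΔT = 8.6×10⁻⁶ × 181 = 0.001557.
1/(A₁E₁) + 1/(A₂E₂) = 1/(975×118×10³) + 1/(375×112×10³) = 3.25×10⁻⁸ N⁻¹.
P = 0.001557 / 3.25×10⁻⁸ = 47890 N = 47.89 kN.
σ_{cast iron} = P/A₁ = 47890/975 = 49.12 MPa, tensile.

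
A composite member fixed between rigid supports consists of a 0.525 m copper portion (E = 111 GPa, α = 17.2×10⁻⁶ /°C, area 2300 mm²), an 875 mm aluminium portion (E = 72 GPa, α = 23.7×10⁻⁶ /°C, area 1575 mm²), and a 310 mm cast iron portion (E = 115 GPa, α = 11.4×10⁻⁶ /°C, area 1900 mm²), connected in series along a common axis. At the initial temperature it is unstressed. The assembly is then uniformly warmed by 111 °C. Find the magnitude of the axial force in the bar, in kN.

P ≈ 330 kN (compressive)

If the supports were absent, the total length change would be Σ αᵢΔT Lᵢ = 17.2×10⁻⁶×111×525 + 23.7×10⁻⁶×111×875 + 11.4×10⁻⁶×111×310 = 3.696 mm.
The rigid supports impose zero overall length change; the single axial force P common to all segments must satisfy P Σ Lᵢ/(AᵢEᵢ) = δ_free.
Σ Lᵢ/(AᵢEᵢ) = 525/(2300×111×10³) + 875/(1575×72×10³) + 310/(1900×115×10³) = 1.119×10⁻⁵ mm/N.
So P = 3.696 / 1.119×10⁻⁵ = 330.3 kN, compressive.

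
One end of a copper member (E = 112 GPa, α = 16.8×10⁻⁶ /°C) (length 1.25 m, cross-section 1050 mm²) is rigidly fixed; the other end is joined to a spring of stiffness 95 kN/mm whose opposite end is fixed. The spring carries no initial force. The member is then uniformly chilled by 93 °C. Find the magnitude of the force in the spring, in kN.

P ≈ 92.3 kN

The unrestrained thermal change is αΔT L = 16.8×10⁻⁶ × 93 × 1250 = 1.953 mm.
With a force P in the spring, the elastic change of the member is PL/(AE) and that of the spring is P/k; compatibility requires their sum to equal δ_free.
So P = δ_free / [L/(AE) + 1/k] = 1.953 / [ 1250/(1050×112×10³) + 1/(95×10³) ].
P = 1.953 / 2.116×10⁻⁵ = 92320 N.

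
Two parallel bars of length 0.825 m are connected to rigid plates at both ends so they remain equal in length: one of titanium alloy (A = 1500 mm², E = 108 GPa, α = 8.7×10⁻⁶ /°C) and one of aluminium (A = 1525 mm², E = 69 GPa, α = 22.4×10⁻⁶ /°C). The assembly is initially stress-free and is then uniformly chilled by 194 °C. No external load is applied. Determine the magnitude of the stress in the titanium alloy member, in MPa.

σ ≈ 113 MPa (compressive)

The aluminium has the larger α, so on cooling it would change length more than the titanium alloy if both were free. The rigid plates force a common final length, so the aluminium is put into tension and the titanium alloy into compression, with equal and opposite forces P (no external load).
Setting the final lengths equal and cancelling L: (α₁ − α₂)ΔT = P/(A₁E₁) + P/(A₂E₂).
|α₁ − α₂|·ΔT = 13.7×10⁻⁶ × 194 = 0.002658.
1/(A₁E₁) + 1/(A₂E₂) = 1/(1500×108×10³) + 1/(1525×69×10³) = 1.568×10⁻⁸ N⁻¹.
So P = 0.002658 / 1.568×10⁻⁸ = 169.5 kN.
σ_{titanium alloy} = P/A₁ = 169500/1500 = 113 MPa, compressive.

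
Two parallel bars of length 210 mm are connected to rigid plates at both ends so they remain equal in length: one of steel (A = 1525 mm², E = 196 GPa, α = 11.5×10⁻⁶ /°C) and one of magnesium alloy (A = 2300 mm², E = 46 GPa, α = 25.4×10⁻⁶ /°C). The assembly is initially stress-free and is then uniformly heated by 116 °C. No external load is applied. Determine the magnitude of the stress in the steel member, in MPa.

σ ≈ 82.6 MPa (tensile)

The magnesium alloy has the larger α, so on heating it would change length more than the steel if both were free. The rigid plates force a common final length, so the magnesium alloy is put into compression and the steel into tension, with equal and opposite forces P (no external load).
Compatibility of the two members (thermal + elastic change equal): (α₁ − α₂)ΔT = P·[1/(A₁E₁) + 1/(A₂E₂)].
|α₁ − α₂|·ΔT = 13.9×10⁻⁶ × 116 = 0.001612.
1/(A₁E₁) + 1/(A₂E₂) = 1/(1525×196×10³) + 1/(2300×46×10³) = 1.28×10⁻⁸ N⁻¹.
So P = 0.001612 / 1.28×10⁻⁸ = 126 kN.
σ_{steel} = P/A₁ = 126000/1525 = 82.62 MPa, tensile.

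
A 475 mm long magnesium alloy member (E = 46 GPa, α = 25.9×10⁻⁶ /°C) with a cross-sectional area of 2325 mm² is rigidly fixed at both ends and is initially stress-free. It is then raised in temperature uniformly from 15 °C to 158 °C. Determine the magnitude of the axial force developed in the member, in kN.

P ≈ 396 kN (compressive)

With zero net strain, σ = E·αΔT = 46 GPa × 25.9×10⁻⁶ × 143 = 170.4 MPa.
Axial force P = σA = 170.4 × 2325 = 396100 N = 396.1 kN, compressive.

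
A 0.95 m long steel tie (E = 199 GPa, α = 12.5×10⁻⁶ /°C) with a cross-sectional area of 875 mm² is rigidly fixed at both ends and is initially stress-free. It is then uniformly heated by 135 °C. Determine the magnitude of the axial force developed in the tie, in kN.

P ≈ 294 kN (compressive)

The ends cannot move, so σ = EαΔT = 199×10³ × 12.5×10⁻⁶ × 135 = 335.8 MPa.
Axial force P = σA = 335.8 × 875 = 293800 N = 293.8 kN, compressive.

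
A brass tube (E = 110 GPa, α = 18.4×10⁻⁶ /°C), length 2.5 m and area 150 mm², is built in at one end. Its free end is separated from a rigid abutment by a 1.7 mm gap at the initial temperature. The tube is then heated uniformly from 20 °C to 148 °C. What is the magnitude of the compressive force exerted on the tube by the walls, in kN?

P ≈ 27.6 kN

Free thermal elongation = αΔT L = 18.4×10⁻⁶ × 128 × 2500 = 5.888 mm.
The gap closes (δ_free > 1.7 mm) and the wall then resists a further 5.888 − 1.7 = 4.188 mm of expansion.
Compatibility: PL/(AE) = 4.188 mm, so σ = P/A = E × (4.188/2500) = 184.3 MPa.
P = σA = 184.3 × 150 = 27.64 kN.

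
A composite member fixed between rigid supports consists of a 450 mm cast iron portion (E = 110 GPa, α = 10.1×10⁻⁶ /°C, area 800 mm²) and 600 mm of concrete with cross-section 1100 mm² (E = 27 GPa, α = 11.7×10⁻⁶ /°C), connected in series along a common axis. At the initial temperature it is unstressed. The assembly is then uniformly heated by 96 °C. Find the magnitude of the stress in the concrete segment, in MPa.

Free thermal expansion of the whole bar: Σ αᵢΔT Lᵢ = 10.1×10⁻⁶×96×450 + 11.7×10⁻⁶×96×600 = 1.11 mm.
The walls prevent any net length change, so an axial force P (same in every segment) develops. Compatibility: P · Σ Lᵢ/(AᵢEᵢ) = δ_free.
The series flexibility is Σ Lᵢ/(AᵢEᵢ) = 450/(800×110×10³) + 600/(1100×27×10³) = 2.532×10⁻⁵ mm/N.
So P = 1.11 / 2.532×10⁻⁵ = 43.86 kN, compressive.
σ_{concrete} = P / A = 43860 / 1100 = 39.87 MPa.

σ ≈ 39.9 MPa (compressive)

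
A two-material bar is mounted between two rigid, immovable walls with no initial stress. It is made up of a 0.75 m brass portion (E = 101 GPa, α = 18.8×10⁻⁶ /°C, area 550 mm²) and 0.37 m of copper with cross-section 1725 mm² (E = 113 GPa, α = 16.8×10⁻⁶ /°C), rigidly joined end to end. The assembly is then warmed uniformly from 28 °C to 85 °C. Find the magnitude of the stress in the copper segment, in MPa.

σ ≈ 43.6 MPa (compressive)

If the supports were absent, the total length change would be Σ αᵢΔT Lᵢ = 18.8×10⁻⁶×57×750 + 16.8×10⁻⁶×57×370 = 1.158 mm.
Since the ends are fixed, an axial force P builds up, equal in every segment, with P · Σ Lᵢ/(AᵢEᵢ) = δ_free.
Σ Lᵢ/(AᵢEᵢ) = 750/(550×101×10³) + 370/(1725×113×10³) = 1.54×10⁻⁵ mm/N.
So P = 1.158 / 1.54×10⁻⁵ = 75.2 kN, compressive.
σ_{copper} = P / A = 75200 / 1725 = 43.59 MPa.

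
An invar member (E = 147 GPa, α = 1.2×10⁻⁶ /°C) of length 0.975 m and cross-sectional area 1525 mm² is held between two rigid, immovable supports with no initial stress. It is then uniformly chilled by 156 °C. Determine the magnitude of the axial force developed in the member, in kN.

P ≈ 42 kN (tensile)

Full restraint means ε = 0, so the stress is σ = EαΔT = 147×10³ × 1.2×10⁻⁶ × 156 = 27.52 MPa.
P = AEαΔT = 1525 × 147×10³ × 1.2×10⁻⁶ × 156 = 41.97 kN (tensile).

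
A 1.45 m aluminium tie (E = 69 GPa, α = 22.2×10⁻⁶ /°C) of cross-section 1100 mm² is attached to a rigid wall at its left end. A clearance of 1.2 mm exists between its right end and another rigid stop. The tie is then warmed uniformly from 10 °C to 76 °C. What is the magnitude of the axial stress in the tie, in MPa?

σ ≈ 44 MPa (compressive)

Free thermal elongation = αΔT L = 22.2×10⁻⁶ × 66 × 1450 = 2.125 mm.
This exceeds the 1.2 mm gap, so the wall pushes back. The portion of expansion that must be recovered elastically is δ_free − gap = 2.125 − 1.2 = 0.9245 mm.
So σ = E(δ_free − g)/L = 69×10³ × 0.9245/1450 = 44 MPa.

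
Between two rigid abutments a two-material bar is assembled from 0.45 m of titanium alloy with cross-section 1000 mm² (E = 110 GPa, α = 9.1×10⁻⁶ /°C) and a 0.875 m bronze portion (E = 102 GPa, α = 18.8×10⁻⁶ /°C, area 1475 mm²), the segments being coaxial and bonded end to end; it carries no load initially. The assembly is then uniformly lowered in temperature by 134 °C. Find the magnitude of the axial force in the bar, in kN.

With the walls removed the bar would change length by δ_free = Σ αᵢΔT Lᵢ = 9.1×10⁻⁶×134×450 + 18.8×10⁻⁶×134×875 = 2.753 mm.
The walls prevent any net length change, so an axial force P (same in every segment) develops. Compatibility: P · Σ Lᵢ/(AᵢEᵢ) = δ_free.
The series flexibility is Σ Lᵢ/(AᵢEᵢ) = 450/(1000×110×10³) + 875/(1475×102×10³) = 9.907×10⁻⁶ mm/N.
So P = 2.753 / 9.907×10⁻⁶ = 277.9 kN, tensile.

P ≈ 278 kN (tensile)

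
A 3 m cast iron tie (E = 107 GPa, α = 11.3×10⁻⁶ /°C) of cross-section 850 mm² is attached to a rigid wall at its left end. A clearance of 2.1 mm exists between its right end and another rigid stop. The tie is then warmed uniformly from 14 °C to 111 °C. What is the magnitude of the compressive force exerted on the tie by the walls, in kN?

P ≈ 36 kN

If the wall were absent the tie would grow by αΔT L = 11.3×10⁻⁶ × 97 × 3000 = 3.288 mm.
This exceeds the 2.1 mm gap, so the wall pushes back. The portion of expansion that must be recovered elastically is δ_free − gap = 3.288 − 2.1 = 1.188 mm.
Compatibility: PL/(AE) = 1.188 mm, so σ = P/A = E × (1.188/3000) = 42.38 MPa.
P = σA = 42.38 × 850 = 36.03 kN.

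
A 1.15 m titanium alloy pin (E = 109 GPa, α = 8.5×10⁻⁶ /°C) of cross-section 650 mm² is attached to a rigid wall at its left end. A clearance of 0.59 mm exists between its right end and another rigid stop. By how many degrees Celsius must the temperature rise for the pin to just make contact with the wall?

ΔT ≈ 60.4 °C

The gap closes when αΔT L = 0.59 mm, since the pin is still unstressed at that instant.
ΔT = 0.59 / (8.5×10⁻⁶ × 1150) = 60.36 °C.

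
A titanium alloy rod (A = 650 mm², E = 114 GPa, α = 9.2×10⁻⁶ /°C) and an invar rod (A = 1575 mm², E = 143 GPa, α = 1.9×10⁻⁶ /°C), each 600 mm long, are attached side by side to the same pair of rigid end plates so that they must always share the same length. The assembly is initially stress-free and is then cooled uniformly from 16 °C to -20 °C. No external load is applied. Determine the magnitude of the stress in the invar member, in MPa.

Both members must finish at the same length. With the larger α, the titanium alloy tends to over-contract; the plates restrain it, putting the titanium alloy in tension and the invar in compression. With no external load the two internal forces are equal and opposite, magnitude P.
Setting the final lengths equal and cancelling L: (α₁ − α₂)ΔT = P/(A₁E₁) + P/(A₂E₂).
|α₁ − α₂|·ΔT = 7.3×10⁻⁶ × 36 = 0.0002628.
1/(A₁E₁) + 1/(A₂E₂) = 1/(650×114×10³) + 1/(1575×143×10³) = 1.794×10⁻⁸ N⁻¹.
P = 0.0002628 / 1.794×10⁻⁸ = 14650 N = 14.65 kN.
σ_{invar} = P/A₂ = 14650/1575 = 9.303 MPa, compressive.

σ ≈ 9.3 MPa (compressive)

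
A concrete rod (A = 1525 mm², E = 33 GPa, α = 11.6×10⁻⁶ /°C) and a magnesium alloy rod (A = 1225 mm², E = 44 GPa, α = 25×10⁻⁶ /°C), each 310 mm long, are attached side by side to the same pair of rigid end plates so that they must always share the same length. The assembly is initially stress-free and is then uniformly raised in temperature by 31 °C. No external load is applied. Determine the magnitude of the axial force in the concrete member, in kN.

P ≈ 10.8 kN (tensile in the concrete)

Both members must finish at the same length. With the larger α, the magnesium alloy tends to over-expand; the plates restrain it, putting the magnesium alloy in compression and the concrete in tension. With no external load the two internal forces are equal and opposite, magnitude P.
Equating the net (thermal + elastic) strains gives |α₁ − α₂|·ΔT = P·[1/(A₁E₁) + 1/(A₂E₂)].
|α₁ − α₂|·ΔT = 13.4×10⁻⁶ × 31 = 0.0004154.
1/(A₁E₁) + 1/(A₂E₂) = 1/(1525×33×10³) + 1/(1225×44×10³) = 3.842×10⁻⁸ N⁻¹.
So P = 0.0004154 / 3.842×10⁻⁸ = 10.81 kN.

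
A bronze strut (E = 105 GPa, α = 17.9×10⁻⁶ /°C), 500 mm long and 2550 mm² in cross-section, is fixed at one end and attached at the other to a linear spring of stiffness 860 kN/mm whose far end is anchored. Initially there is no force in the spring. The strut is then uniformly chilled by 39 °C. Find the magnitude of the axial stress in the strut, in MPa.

σ ≈ 45.2 MPa (tensile)

The unrestrained thermal change is αΔT L = 17.9×10⁻⁶ × 39 × 500 = 0.349 mm.
With a force P in the spring, the elastic change of the strut is PL/(AE) and that of the spring is P/k; compatibility requires their sum to equal δ_free.
So P = δ_free / [L/(AE) + 1/k] = 0.349 / [ 500/(2550×105×10³) + 1/(860×10³) ].
P = 0.349 / 3.03×10⁻⁶ = 115200 N.
σ = P/A = 115200/2550 = 45.17 MPa.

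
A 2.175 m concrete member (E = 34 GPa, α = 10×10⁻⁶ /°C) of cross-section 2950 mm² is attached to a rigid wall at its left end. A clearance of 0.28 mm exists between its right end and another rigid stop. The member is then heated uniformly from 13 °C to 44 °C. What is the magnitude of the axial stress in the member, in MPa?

Free thermal elongation = αΔT L = 10×10⁻⁶ × 31 × 2175 = 0.6742 mm.
After closing the 0.28 mm clearance, 0.6742 − 0.28 = 0.3942 mm of expansion remains to be suppressed by the wall.
So σ = E(δ_free − g)/L = 34×10³ × 0.3942/2175 = 6.163 MPa.

σ ≈ 6.16 MPa (compressive)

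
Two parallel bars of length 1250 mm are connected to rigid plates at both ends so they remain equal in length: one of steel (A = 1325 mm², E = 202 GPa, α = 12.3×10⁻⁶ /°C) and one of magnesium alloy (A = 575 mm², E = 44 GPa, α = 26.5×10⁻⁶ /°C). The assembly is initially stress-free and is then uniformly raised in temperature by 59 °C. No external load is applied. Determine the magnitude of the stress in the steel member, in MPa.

Both members must finish at the same length. With the larger α, the magnesium alloy tends to over-expand; the plates restrain it, putting the magnesium alloy in compression and the steel in tension. With no external load the two internal forces are equal and opposite, magnitude P.
Setting the final lengths equal and cancelling L: (α₁ − α₂)ΔT = P/(A₁E₁) + P/(A₂E₂).
|α₁ − α₂|·ΔT = 14.2×10⁻⁶ × 59 = 0.0008378.
1/(A₁E₁) + 1/(A₂E₂) = 1/(1325×202×10³) + 1/(575×44×10³) = 4.326×10⁻⁸ N⁻¹.
P = 0.0008378 / 4.326×10⁻⁸ = 19370 N = 19.37 kN.
σ_{steel} = P/A₁ = 19370/1325 = 14.62 MPa, tensile.

σ ≈ 14.6 MPa (tensile)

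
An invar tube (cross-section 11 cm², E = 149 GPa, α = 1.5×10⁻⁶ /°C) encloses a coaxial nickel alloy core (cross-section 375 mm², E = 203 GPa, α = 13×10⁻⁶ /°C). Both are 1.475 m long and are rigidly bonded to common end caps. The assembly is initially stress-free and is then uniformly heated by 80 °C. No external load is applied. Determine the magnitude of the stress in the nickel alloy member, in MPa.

Both members must finish at the same length. With the larger α, the nickel alloy tends to over-expand; the plates restrain it, putting the nickel alloy in compression and the invar in tension. With no external load the two internal forces are equal and opposite, magnitude P.
Setting the final lengths equal and cancelling L: (α₁ − α₂)ΔT = P/(A₁E₁) + P/(A₂E₂).
|α₁ − α₂|·ΔT = 11.5×10⁻⁶ × 80 = 0.00092.
1/(A₁E₁) + 1/(A₂E₂) = 1/(1100×149×10³) + 1/(375×203×10³) = 1.924×10⁻⁸ N⁻¹.
P = 0.00092 / 1.924×10⁻⁸ = 47820 N = 47.82 kN.
σ_{nickel alloy} = P/A₂ = 47820/375 = 127.5 MPa, compressive.

σ ≈ 128 MPa (compressive)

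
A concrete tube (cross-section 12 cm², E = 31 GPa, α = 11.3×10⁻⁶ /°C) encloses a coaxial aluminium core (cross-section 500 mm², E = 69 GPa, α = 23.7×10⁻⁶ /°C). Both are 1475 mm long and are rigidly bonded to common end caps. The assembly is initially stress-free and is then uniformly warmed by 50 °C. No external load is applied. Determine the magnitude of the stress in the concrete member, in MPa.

σ ≈ 9.25 MPa (tensile)

Equilibrium of a rigid end plate with no external load gives equal and opposite internal forces ±P in the two members. Since α_{aluminium} > α_{concrete}, heating drives the aluminium into compression and the concrete into tension.
Compatibility of the two members (thermal + elastic change equal): (α₁ − α₂)ΔT = P·[1/(A₁E₁) + 1/(A₂E₂)].
|α₁ − α₂|·ΔT = 12.4×10⁻⁶ × 50 = 0.00062.
1/(A₁E₁) + 1/(A₂E₂) = 1/(1200×31×10³) + 1/(500×69×10³) = 5.587×10⁻⁸ N⁻¹.
P = 0.00062 / 5.587×10⁻⁸ = 11100 N = 11.1 kN.
σ_{concrete} = P/A₁ = 11100/1200 = 9.248 MPa, tensile.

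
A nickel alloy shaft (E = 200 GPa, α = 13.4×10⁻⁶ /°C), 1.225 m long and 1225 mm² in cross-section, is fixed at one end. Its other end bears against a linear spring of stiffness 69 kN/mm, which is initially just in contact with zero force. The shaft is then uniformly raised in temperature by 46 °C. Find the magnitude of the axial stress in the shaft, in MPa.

Free thermal expansion: δ_free = αΔT L = 13.4×10⁻⁶ × 46 × 1225 = 0.7551 mm.
With a force P in the spring, the elastic change of the shaft is PL/(AE) and that of the spring is P/k; compatibility requires their sum to equal δ_free.
So P = δ_free / [L/(AE) + 1/k] = 0.7551 / [ 1225/(1225×200×10³) + 1/(69×10³) ].
P = 0.7551 / 1.949×10⁻⁵ = 38740 N.
σ = P/A = 38740/1225 = 31.62 MPa.

σ ≈ 31.6 MPa (compressive)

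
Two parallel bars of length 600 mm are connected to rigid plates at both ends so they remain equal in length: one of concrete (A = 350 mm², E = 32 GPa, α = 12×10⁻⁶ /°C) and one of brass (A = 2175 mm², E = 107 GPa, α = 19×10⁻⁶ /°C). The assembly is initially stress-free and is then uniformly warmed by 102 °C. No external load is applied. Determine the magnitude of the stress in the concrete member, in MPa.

Equilibrium of a rigid end plate with no external load gives equal and opposite internal forces ±P in the two members. Since α_{brass} > α_{concrete}, heating drives the brass into compression and the concrete into tension.
Setting the final lengths equal and cancelling L: (α₁ − α₂)ΔT = P/(A₁E₁) + P/(A₂E₂).
|α₁ − α₂|·ΔT = 7×10⁻⁶ × 102 = 0.000714.
1/(A₁E₁) + 1/(A₂E₂) = 1/(350×32×10³) + 1/(2175×107×10³) = 9.358×10⁻⁸ N⁻¹.
P = 0.000714 / 9.358×10⁻⁸ = 7630 N = 7.63 kN.
σ_{concrete} = P/A₁ = 7630/350 = 21.8 MPa, tensile.

σ ≈ 21.8 MPa (tensile)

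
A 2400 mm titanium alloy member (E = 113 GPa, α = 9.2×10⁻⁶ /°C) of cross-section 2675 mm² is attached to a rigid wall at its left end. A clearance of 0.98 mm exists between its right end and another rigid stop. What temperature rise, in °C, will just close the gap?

ΔT ≈ 44.4 °C

The gap closes when αΔT L = 0.98 mm, since the member is still unstressed at that instant.
ΔT = 0.98 / (9.2×10⁻⁶ × 2400) = 44.38 °C.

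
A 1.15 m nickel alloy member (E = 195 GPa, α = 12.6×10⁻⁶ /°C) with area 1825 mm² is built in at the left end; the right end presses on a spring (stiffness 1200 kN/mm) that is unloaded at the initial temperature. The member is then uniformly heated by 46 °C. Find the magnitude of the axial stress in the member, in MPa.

σ ≈ 89.9 MPa (compressive)

If the spring were absent the member would lengthen by αΔT L = 12.6×10⁻⁶ × 46 × 1150 = 0.6665 mm.
Let P be the compressive force at the spring. The member shortens elastically by PL/(AE) and the spring compresses by P/k; together these equal δ_free.
P [ L/(AE) + 1/k ] = δ_free → P [ 1150/(1825×195×10³) + 1/(1200×10³) ] = 0.6665.
P = 0.6665 / 4.065×10⁻⁶ = 164000 N.
σ = P/A = 164000/1825 = 89.85 MPa.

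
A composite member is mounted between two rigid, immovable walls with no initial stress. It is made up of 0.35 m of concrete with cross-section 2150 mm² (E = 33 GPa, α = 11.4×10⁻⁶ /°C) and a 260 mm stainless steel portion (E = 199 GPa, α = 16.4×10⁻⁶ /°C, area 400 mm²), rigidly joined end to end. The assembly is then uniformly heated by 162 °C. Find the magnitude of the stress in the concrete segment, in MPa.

σ ≈ 75.9 MPa (compressive)

With the walls removed the bar would change length by δ_free = Σ αᵢΔT Lᵢ = 11.4×10⁻⁶×162×350 + 16.4×10⁻⁶×162×260 = 1.337 mm.
Since the ends are fixed, an axial force P builds up, equal in every segment, with P · Σ Lᵢ/(AᵢEᵢ) = δ_free.
Σ Lᵢ/(AᵢEᵢ) = 350/(2150×33×10³) + 260/(400×199×10³) = 8.199×10⁻⁶ mm/N.
So P = 1.337 / 8.199×10⁻⁶ = 163.1 kN, compressive.
σ_{concrete} = P / A = 163100 / 2150 = 75.85 MPa.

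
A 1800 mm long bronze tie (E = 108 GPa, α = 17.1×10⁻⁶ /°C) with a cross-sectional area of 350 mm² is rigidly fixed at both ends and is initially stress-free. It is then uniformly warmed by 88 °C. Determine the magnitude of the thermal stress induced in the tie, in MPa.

Because both ends are immovable the net strain is zero, and the suppressed thermal strain is αΔT = 17.1×10⁻⁶ × 88 = 1504.8×10⁻⁶.
The stress required to suppress this strain is σ = Eε = 108×10³ × 1504.8×10⁻⁶ = 162.5 MPa, compressive since the tie is trying to expand.

σ ≈ 163 MPa (compressive)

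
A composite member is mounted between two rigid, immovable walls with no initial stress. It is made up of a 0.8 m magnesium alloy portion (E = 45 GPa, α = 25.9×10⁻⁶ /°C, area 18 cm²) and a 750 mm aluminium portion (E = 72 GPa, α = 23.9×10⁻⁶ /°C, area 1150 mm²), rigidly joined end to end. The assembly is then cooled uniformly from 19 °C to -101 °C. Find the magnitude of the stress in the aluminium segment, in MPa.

Free thermal contraction of the whole bar: Σ αᵢΔT Lᵢ = 25.9×10⁻⁶×120×800 + 23.9×10⁻⁶×120×750 = 4.637 mm.
Since the ends are fixed, an axial force P builds up, equal in every segment, with P · Σ Lᵢ/(AᵢEᵢ) = δ_free.
The series flexibility is Σ Lᵢ/(AᵢEᵢ) = 800/(1800×45×10³) + 750/(1150×72×10³) = 1.893×10⁻⁵ mm/N.
P = 4.637 / 1.893×10⁻⁵ = 244900 N = 244.9 kN, tensile.
σ_{aluminium} = P / A = 244900 / 1150 = 213 MPa.

σ ≈ 213 MPa (tensile)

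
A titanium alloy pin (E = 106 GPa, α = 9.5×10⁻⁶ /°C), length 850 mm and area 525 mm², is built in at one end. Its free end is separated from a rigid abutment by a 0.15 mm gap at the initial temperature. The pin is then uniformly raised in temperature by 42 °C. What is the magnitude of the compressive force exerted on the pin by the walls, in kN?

Free thermal elongation = αΔT L = 9.5×10⁻⁶ × 42 × 850 = 0.3391 mm.
This exceeds the 0.15 mm gap, so the wall pushes back. The portion of expansion that must be recovered elastically is δ_free − gap = 0.3391 − 0.15 = 0.1891 mm.
So σ = E(δ_free − g)/L = 106×10³ × 0.1891/850 = 23.59 MPa.
Force on the wall = σA = 23.59 × 525 mm² = 12.38 kN.

P ≈ 12.4 kN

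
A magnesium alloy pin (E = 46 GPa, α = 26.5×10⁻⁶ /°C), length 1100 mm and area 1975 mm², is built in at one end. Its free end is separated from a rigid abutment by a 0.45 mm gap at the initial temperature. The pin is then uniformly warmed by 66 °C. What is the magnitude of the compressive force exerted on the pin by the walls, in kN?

Unrestrained expansion: δ_free = αΔT L = 26.5×10⁻⁶ × 66 × 1100 = 1.924 mm.
After closing the 0.45 mm clearance, 1.924 − 0.45 = 1.474 mm of expansion remains to be suppressed by the wall.
So σ = E(δ_free − g)/L = 46×10³ × 1.474/1100 = 61.64 MPa.
P = σA = 61.64 × 1975 = 121.7 kN.

P ≈ 122 kN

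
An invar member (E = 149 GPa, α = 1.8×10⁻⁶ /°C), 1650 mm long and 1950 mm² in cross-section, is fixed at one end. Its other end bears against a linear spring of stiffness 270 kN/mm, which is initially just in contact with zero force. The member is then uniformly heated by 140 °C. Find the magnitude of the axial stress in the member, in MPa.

σ ≈ 22.7 MPa (compressive)

Free thermal expansion: δ_free = αΔT L = 1.8×10⁻⁶ × 140 × 1650 = 0.4158 mm.
Let P be the compressive force at the spring. The member shortens elastically by PL/(AE) and the spring compresses by P/k; together these equal δ_free.
So P = δ_free / [L/(AE) + 1/k] = 0.4158 / [ 1650/(1950×149×10³) + 1/(270×10³) ].
P = 0.4158 / 9.383×10⁻⁶ = 44320 N.
σ = P/A = 44320/1950 = 22.73 MPa.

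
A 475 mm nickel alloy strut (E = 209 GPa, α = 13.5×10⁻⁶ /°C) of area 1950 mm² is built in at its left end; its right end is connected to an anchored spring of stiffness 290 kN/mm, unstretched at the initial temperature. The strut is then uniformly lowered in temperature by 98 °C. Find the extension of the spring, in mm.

Free thermal contraction: δ_free = αΔT L = 13.5×10⁻⁶ × 98 × 475 = 0.6284 mm.
With a force P in the spring, the elastic change of the strut is PL/(AE) and that of the spring is P/k; compatibility requires their sum to equal δ_free.
P [ L/(AE) + 1/k ] = δ_free → P [ 475/(1950×209×10³) + 1/(290×10³) ] = 0.6284.
P = 0.6284 / 4.614×10⁻⁶ = 136200 N.
Spring extension = P/k = 136200/(290×10³) = 0.4697 mm.

δ ≈ 0.47 mm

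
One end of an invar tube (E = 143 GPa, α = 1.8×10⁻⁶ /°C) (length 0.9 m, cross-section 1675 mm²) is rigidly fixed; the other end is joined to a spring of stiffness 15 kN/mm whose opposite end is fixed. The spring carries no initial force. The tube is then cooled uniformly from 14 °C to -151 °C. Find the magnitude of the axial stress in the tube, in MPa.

Free thermal contraction: δ_free = αΔT L = 1.8×10⁻⁶ × 165 × 900 = 0.2673 mm.
With a force P in the spring, the elastic change of the tube is PL/(AE) and that of the spring is P/k; compatibility requires their sum to equal δ_free.
So P = δ_free / [L/(AE) + 1/k] = 0.2673 / [ 900/(1675×143×10³) + 1/(15×10³) ].
P = 0.2673 / 7.042×10⁻⁵ = 3796 N.
σ = P/A = 3796/1675 = 2.266 MPa.

σ ≈ 2.27 MPa (tensile)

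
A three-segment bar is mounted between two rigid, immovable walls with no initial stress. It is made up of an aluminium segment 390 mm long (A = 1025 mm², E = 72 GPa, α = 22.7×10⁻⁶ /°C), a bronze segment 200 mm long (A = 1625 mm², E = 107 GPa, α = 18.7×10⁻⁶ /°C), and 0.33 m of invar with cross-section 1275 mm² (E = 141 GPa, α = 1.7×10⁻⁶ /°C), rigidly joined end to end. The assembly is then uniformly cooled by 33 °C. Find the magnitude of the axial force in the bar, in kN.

P ≈ 52.5 kN (tensile)

With the walls removed the bar would change length by δ_free = Σ αᵢΔT Lᵢ = 22.7×10⁻⁶×33×390 + 18.7×10⁻⁶×33×200 + 1.7×10⁻⁶×33×330 = 0.4341 mm.
Since the ends are fixed, an axial force P builds up, equal in every segment, with P · Σ Lᵢ/(AᵢEᵢ) = δ_free.
The series flexibility is Σ Lᵢ/(AᵢEᵢ) = 390/(1025×72×10³) + 200/(1625×107×10³) + 330/(1275×141×10³) = 8.27×10⁻⁶ mm/N.
Hence P = δ_free / Σ(L/AE) = 0.4341/8.27×10⁻⁶ = 52.49 kN (tensile).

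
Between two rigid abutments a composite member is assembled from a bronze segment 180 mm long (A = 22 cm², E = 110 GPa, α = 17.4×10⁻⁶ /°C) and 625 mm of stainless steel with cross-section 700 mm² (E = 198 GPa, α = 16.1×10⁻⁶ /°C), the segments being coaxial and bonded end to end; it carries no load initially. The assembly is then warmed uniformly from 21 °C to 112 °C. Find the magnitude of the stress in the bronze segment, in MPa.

Free thermal expansion of the whole bar: Σ αᵢΔT Lᵢ = 17.4×10⁻⁶×91×180 + 16.1×10⁻⁶×91×625 = 1.201 mm.
The walls prevent any net length change, so an axial force P (same in every segment) develops. Compatibility: P · Σ Lᵢ/(AᵢEᵢ) = δ_free.
Σ Lᵢ/(AᵢEᵢ) = 180/(2200×110×10³) + 625/(700×198×10³) = 5.253×10⁻⁶ mm/N.
So P = 1.201 / 5.253×10⁻⁶ = 228.6 kN, compressive.
σ_{bronze} = P / A = 228600 / 2200 = 103.9 MPa.

σ ≈ 104 MPa (compressive)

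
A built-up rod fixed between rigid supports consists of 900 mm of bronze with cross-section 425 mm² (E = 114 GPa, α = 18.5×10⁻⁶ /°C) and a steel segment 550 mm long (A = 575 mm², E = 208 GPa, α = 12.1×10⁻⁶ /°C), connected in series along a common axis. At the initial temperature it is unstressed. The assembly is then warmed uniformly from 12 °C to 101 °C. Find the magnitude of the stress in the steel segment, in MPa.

σ ≈ 156 MPa (compressive)

With the walls removed the bar would change length by δ_free = Σ αᵢΔT Lᵢ = 18.5×10⁻⁶×89×900 + 12.1×10⁻⁶×89×550 = 2.074 mm.
The walls prevent any net length change, so an axial force P (same in every segment) develops. Compatibility: P · Σ Lᵢ/(AᵢEᵢ) = δ_free.
The series flexibility is Σ Lᵢ/(AᵢEᵢ) = 900/(425×114×10³) + 550/(575×208×10³) = 2.317×10⁻⁵ mm/N.
Hence P = δ_free / Σ(L/AE) = 2.074/2.317×10⁻⁵ = 89.5 kN (compressive).
σ_{steel} = P / A = 89500 / 575 = 155.7 MPa.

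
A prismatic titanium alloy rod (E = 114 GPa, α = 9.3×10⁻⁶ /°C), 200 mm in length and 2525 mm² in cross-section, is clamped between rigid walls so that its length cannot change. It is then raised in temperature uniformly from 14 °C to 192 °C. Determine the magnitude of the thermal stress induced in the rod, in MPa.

With length fixed, the mechanical strain must cancel the thermal strain αΔT = 9.3×10⁻⁶ × 178 = 1655.4×10⁻⁶.
The stress required to suppress this strain is σ = Eε = 114×10³ × 1655.4×10⁻⁶ = 188.7 MPa, compressive since the rod is trying to expand.

σ ≈ 189 MPa (compressive)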